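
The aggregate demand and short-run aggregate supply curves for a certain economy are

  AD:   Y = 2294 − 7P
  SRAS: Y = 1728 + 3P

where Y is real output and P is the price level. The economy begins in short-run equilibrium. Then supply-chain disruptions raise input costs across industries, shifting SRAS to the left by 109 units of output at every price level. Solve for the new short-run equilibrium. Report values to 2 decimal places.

P = 67.50, Y = 1821.50

This is a negative supply shock: SRAS shifts left.
New SRAS: Y = 1619 + 3P.
Set AD = SRAS: 2294 − 7P = 1619 + 3P, so 675 = 10P and P = 67.50.
Substituting into AD, Y = 1821.50.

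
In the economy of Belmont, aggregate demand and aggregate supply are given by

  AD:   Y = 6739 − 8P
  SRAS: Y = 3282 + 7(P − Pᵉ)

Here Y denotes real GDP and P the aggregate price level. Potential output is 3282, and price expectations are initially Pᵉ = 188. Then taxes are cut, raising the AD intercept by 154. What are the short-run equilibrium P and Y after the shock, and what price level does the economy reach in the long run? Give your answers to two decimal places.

AD shifts right: new AD is Y = 6893 − 8P. With Pᵉ = 188, SRAS is Y = 1966 + 7P.
Short run: 6893 − 8P = 1966 + 7P gives 4927 = 15P, so P = 328.47 and Y = 6893 − 8P = 4265.27.
Y = 4265.27 is above potential 3282; expectations adjust and SRAS shifts left until Y = 3282.
Long run: on the new AD curve, 3282 = 6893 − 8P gives P = 451.38.

Short run: P = 328.47, Y = 4265.27. Long run: P = 451.38.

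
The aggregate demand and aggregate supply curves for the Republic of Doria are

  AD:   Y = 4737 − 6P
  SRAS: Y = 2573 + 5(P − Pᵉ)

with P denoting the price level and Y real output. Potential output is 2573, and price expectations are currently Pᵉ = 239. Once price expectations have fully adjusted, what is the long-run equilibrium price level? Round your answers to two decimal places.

Long-run P = 360.67

Short run: with Pᵉ = 239, SRAS is Y = 1378 + 5P. Setting AD = SRAS gives 3359 = 11P, so P = 305.36 and Y = 4737 − 6P = 2904.82.
Output 2904.82 is above potential 2573, so over time expected prices rise and SRAS shifts left until Y returns to 2573.
Long run: Y = 2573 on the AD curve gives 2573 = 4737 − 6P, so P = 360.67.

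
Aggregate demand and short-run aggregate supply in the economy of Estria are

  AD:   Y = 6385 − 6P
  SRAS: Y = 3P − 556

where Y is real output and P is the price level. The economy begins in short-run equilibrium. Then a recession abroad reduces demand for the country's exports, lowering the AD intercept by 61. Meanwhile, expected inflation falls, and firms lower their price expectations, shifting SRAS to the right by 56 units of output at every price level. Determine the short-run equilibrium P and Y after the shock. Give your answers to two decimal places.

P = 758.22, Y = 1774.67

After both shocks: AD is Y = 6324 − 6P and SRAS is Y = 3P − 500.
Setting them equal: 6824 = 9P, so P = 758.22.
Substituting into AD, Y = 1774.67.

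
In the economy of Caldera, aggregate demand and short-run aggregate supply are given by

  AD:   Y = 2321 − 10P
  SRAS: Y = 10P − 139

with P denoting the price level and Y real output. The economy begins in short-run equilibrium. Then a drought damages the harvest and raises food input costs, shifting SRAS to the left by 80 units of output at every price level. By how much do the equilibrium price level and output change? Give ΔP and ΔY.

ΔP = +4, ΔY = -40

This is a negative supply shock: SRAS shifts left.
New SRAS: Y = 10P − 219.
Set AD = SRAS: 2321 − 10P = 10P − 219, so 2540 = 20P and P = 127.
Y = 2321 − 10·127 = 1051.
Initially P = 123, Y = 1091, so ΔP = +4 and ΔY = -40.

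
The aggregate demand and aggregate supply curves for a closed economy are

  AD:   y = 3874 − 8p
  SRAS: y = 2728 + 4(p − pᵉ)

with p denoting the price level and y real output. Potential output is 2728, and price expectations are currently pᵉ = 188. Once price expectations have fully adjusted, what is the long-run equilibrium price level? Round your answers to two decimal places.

Long-run p = 143.25

Short run: with pᵉ = 188, SRAS is y = 1976 + 4p. Setting AD = SRAS gives 1898 = 12p, so p = 158.17 and y = 3874 − 8p = 2608.67.
Output 2608.67 is below potential 2728, so over time expected prices fall and SRAS shifts right until y returns to 2728.
Long run: y = 2728 on the AD curve gives 2728 = 3874 − 8p, so p = 143.25.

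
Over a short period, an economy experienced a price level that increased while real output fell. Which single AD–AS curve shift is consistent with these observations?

P rose and Y fell. An AD shift moves P and Y in the same direction; an SRAS shift moves them in opposite directions.
Here P and Y moved in opposite directions, so the SRAS curve shifted.
Since Y fell, SRAS shifted left.

SRAS shifted left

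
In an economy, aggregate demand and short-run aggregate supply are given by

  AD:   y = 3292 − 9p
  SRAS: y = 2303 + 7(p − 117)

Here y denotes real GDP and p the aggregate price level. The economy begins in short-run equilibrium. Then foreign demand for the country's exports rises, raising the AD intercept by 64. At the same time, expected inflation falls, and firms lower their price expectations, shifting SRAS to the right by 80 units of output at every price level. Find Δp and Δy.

Δp = -1, Δy = +73

After both shocks: AD is y = 3356 − 9p and SRAS is y = 1564 + 7p.
Setting them equal: 1792 = 16p, so p = 112.
y = 3356 − 9·112 = 2348.
Initially p = 113, y = 2275, so Δp = -1 and Δy = +73.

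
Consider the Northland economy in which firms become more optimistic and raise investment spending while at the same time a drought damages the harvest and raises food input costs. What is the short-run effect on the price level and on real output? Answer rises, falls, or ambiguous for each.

The first event is a positive demand shock: AD shifts right, which by itself pushes P up and Y up.
The second is an adverse supply shock: SRAS shifts left, which by itself pushes P up and Y down.
Both shocks push P up, so P rises. The two shocks push Y in opposite directions, so the effect on Y is ambiguous.

Price level: rises; output: ambiguous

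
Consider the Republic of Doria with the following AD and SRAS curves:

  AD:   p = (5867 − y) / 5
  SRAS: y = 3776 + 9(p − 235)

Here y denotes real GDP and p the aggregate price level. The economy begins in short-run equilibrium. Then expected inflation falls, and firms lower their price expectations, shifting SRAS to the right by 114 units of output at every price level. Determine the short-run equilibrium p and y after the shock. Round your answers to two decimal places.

p = 292.29, y = 4405.57

This is a positive supply shock: SRAS shifts right.
New SRAS: y = 1775 + 9p.
Set AD = SRAS: 5867 − 5p = 1775 + 9p, so 4092 = 14p and p = 292.29.
Substituting into AD, y = 4405.57.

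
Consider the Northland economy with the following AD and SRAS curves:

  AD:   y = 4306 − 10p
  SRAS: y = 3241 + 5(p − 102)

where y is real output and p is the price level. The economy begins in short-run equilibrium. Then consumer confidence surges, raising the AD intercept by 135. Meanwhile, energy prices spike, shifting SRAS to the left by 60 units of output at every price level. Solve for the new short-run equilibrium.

p = 118, y = 3261

After both shocks: AD is y = 4441 − 10p and SRAS is y = 2671 + 5p.
Setting them equal: 1770 = 15p, so p = 118.
y = 4441 − 10·118 = 3261.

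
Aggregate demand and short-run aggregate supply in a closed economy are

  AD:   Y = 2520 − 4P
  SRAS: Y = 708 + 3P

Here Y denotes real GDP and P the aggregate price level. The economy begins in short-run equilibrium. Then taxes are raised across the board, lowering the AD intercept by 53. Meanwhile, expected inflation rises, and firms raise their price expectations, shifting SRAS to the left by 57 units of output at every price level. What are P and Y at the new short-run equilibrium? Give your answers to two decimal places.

After both shocks: AD is Y = 2467 − 4P and SRAS is Y = 651 + 3P.
Setting them equal: 1816 = 7P, so P = 259.43.
Substituting into AD, Y = 1429.29.

P = 259.43, Y = 1429.29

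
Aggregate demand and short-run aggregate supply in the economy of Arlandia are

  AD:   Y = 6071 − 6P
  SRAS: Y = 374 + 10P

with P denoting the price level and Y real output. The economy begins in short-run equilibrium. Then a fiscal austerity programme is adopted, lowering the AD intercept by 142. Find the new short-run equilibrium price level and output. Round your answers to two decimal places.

This is a negative demand shock: AD shifts left.
New AD: Y = 5929 − 6P.
Set AD = SRAS: 5929 − 6P = 374 + 10P, so 5555 = 16P and P = 347.19.
Substituting into AD, Y = 3845.88.

P = 347.19, Y = 3845.88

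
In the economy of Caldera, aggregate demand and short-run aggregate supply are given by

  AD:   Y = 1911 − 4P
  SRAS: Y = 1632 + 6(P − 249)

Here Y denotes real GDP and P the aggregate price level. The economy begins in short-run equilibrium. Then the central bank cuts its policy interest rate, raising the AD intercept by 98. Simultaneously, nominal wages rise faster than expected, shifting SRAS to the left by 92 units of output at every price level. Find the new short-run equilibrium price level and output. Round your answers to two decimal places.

P = 196.30, Y = 1223.80

After both shocks: AD is Y = 2009 − 4P and SRAS is Y = 46 + 6P.
Setting them equal: 1963 = 10P, so P = 196.30.
Substituting into AD, Y = 1223.80.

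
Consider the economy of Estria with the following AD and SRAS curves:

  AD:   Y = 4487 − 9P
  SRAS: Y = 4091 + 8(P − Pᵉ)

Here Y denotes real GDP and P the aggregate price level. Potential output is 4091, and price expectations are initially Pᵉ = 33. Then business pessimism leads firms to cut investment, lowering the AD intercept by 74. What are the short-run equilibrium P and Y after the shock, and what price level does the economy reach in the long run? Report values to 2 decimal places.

AD shifts left: new AD is Y = 4413 − 9P. With Pᵉ = 33, SRAS is Y = 3827 + 8P.
Short run: 4413 − 9P = 3827 + 8P gives 586 = 17P, so P = 34.47 and Y = 4413 − 9P = 4102.76.
Y = 4102.76 is above potential 4091; expectations adjust and SRAS shifts left until Y = 4091.
Long run: on the new AD curve, 4091 = 4413 − 9P gives P = 35.78.

Short run: P = 34.47, Y = 4102.76. Long run: P = 35.78.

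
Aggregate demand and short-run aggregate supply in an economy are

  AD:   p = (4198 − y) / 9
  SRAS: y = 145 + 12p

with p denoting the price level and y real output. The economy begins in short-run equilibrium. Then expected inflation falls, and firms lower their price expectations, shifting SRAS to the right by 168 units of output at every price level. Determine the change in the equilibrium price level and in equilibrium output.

This is a positive supply shock: SRAS shifts right.
New SRAS: y = 313 + 12p.
Set AD = SRAS: 4198 − 9p = 313 + 12p, so 3885 = 21p and p = 185.
y = 4198 − 9·185 = 2533.
Initially p = 193, y = 2461, so Δp = -8 and Δy = +72.

Δp = -8, Δy = +72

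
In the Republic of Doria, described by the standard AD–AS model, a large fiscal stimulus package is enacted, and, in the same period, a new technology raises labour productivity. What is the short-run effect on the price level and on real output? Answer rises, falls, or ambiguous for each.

The first event is a positive demand shock: AD shifts right, which by itself pushes P up and Y up.
The second is a favourable supply shock: SRAS shifts right, which by itself pushes P down and Y up.
The two shocks push P in opposite directions, so the effect on P is ambiguous. Both shocks push Y up, so Y rises.

Price level: ambiguous; output: rises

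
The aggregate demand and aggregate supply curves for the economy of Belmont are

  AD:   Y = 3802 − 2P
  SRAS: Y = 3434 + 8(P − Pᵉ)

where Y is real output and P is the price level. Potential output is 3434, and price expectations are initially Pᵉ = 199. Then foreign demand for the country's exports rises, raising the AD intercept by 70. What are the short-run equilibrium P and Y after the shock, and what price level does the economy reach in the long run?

AD shifts right: new AD is Y = 3872 − 2P. With Pᵉ = 199, SRAS is Y = 1842 + 8P.
Short run: 3872 − 2P = 1842 + 8P gives 2030 = 10P, so P = 203 and Y = 3872 − 2·203 = 3466.
Y = 3466 is above potential 3434; expectations adjust and SRAS shifts left until Y = 3434.
Long run: on the new AD curve, 3434 = 3872 − 2P gives P = 219.

Short run: P = 203, Y = 3466. Long run: P = 219.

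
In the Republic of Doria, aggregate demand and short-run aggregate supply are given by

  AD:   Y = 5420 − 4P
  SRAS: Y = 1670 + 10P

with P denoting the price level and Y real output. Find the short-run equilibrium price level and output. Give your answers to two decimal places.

P = 267.86, Y = 4348.57

Set AD = SRAS: 5420 − 4P = 1670 + 10P, so 3750 = 14P and P = 267.86.
Substituting into AD, Y = 5420 − 4P = 4348.57.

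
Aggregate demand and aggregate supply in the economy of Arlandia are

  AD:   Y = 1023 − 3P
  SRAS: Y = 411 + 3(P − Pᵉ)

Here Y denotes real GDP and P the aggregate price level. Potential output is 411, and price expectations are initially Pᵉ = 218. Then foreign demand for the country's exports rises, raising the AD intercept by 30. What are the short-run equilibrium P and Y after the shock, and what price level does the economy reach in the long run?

AD shifts right: new AD is Y = 1053 − 3P. With Pᵉ = 218, SRAS is Y = 3P − 243.
Short run: 1053 − 3P = 3P − 243 gives 1296 = 6P, so P = 216 and Y = 1053 − 3·216 = 405.
Y = 405 is below potential 411; expectations adjust and SRAS shifts right until Y = 411.
Long run: on the new AD curve, 411 = 1053 − 3P gives P = 214.

Short run: P = 216, Y = 405. Long run: P = 214.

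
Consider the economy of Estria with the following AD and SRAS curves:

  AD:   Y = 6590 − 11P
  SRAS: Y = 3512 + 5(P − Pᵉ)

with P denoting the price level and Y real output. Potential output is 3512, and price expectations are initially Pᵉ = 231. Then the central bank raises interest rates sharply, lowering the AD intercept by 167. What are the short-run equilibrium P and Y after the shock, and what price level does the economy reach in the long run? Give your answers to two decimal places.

AD shifts left: new AD is Y = 6423 − 11P. With Pᵉ = 231, SRAS is Y = 2357 + 5P.
Short run: 6423 − 11P = 2357 + 5P gives 4066 = 16P, so P = 254.13 and Y = 6423 − 11P = 3627.63.
Y = 3627.63 is above potential 3512; expectations adjust and SRAS shifts left until Y = 3512.
Long run: on the new AD curve, 3512 = 6423 − 11P gives P = 264.64.

Short run: P = 254.13, Y = 3627.63. Long run: P = 264.64.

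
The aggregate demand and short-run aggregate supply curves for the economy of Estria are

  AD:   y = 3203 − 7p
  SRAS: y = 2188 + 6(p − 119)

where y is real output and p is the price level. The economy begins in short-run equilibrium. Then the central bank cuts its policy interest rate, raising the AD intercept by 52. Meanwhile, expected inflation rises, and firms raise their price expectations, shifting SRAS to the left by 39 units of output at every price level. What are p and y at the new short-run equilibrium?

After both shocks: AD is y = 3255 − 7p and SRAS is y = 1435 + 6p.
Setting them equal: 1820 = 13p, so p = 140.
y = 3255 − 7·140 = 2275.

p = 140, y = 2275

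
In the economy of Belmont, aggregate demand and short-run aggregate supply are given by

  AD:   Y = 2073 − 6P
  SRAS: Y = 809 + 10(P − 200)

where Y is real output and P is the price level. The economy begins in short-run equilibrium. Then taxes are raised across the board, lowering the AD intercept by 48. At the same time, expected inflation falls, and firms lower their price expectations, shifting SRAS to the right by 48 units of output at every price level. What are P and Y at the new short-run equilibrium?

After both shocks: AD is Y = 2025 − 6P and SRAS is Y = 10P − 1143.
Setting them equal: 3168 = 16P, so P = 198.
Y = 2025 − 6·198 = 837.

P = 198, Y = 837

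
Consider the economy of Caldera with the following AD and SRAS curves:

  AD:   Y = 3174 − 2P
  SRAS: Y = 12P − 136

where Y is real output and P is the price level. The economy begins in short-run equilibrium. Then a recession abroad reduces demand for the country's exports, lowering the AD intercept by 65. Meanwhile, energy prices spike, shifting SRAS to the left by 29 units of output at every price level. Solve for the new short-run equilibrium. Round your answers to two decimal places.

After both shocks: AD is Y = 3109 − 2P and SRAS is Y = 12P − 165.
Setting them equal: 3274 = 14P, so P = 233.86.
Substituting into AD, Y = 2641.29.

P = 233.86, Y = 2641.29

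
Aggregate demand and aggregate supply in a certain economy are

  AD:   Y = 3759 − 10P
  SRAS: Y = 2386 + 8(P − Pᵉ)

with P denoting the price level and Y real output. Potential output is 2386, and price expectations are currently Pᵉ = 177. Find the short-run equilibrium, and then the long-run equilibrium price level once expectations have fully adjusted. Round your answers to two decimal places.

Short run: with Pᵉ = 177, SRAS is Y = 970 + 8P. Setting AD = SRAS gives 2789 = 18P, so P = 154.94 and Y = 3759 − 10P = 2209.56.
Output 2209.56 is below potential 2386, so over time expected prices fall and SRAS shifts right until Y returns to 2386.
Long run: Y = 2386 on the AD curve gives 2386 = 3759 − 10P, so P = 137.30.

Short run: P = 154.94, Y = 2209.56. Long run: P = 137.30.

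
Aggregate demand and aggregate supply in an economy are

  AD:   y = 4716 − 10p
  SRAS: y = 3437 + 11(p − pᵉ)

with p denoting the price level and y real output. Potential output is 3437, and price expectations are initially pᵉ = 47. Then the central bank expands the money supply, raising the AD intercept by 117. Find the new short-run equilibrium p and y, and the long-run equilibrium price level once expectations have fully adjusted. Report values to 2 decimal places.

AD shifts right: new AD is y = 4833 − 10p. With pᵉ = 47, SRAS is y = 2920 + 11p.
Short run: 4833 − 10p = 2920 + 11p gives 1913 = 21p, so p = 91.10 and y = 4833 − 10p = 3922.05.
y = 3922.05 is above potential 3437; expectations adjust and SRAS shifts left until y = 3437.
Long run: on the new AD curve, 3437 = 4833 − 10p gives p = 139.60.

Short run: p = 91.10, y = 3922.05. Long run: p = 139.60.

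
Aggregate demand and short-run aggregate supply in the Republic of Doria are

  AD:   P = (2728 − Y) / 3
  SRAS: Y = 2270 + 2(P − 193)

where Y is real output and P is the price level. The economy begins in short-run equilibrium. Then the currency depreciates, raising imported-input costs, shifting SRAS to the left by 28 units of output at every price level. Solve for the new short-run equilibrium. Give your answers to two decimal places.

P = 174.40, Y = 2204.80

This is a negative supply shock: SRAS shifts left.
New SRAS: Y = 1856 + 2P.
Set AD = SRAS: 2728 − 3P = 1856 + 2P, so 872 = 5P and P = 174.40.
Substituting into AD, Y = 2204.80.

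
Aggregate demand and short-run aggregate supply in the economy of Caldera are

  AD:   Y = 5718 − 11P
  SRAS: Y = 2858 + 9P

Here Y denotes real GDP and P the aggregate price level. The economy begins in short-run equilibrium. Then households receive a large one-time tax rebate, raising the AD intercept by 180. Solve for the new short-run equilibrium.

P = 152, Y = 4226

This is a positive demand shock: AD shifts right.
New AD: Y = 5898 − 11P.
Set AD = SRAS: 5898 − 11P = 2858 + 9P, so 3040 = 20P and P = 152.
Y = 5898 − 11·152 = 4226.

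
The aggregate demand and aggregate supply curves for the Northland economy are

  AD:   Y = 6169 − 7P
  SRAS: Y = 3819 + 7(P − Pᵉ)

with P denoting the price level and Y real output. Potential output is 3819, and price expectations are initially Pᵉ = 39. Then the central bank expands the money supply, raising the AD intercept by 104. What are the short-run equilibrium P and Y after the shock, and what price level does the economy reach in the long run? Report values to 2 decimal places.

AD shifts right: new AD is Y = 6273 − 7P. With Pᵉ = 39, SRAS is Y = 3546 + 7P.
Short run: 6273 − 7P = 3546 + 7P gives 2727 = 14P, so P = 194.79 and Y = 6273 − 7P = 4909.50.
Y = 4909.50 is above potential 3819; expectations adjust and SRAS shifts left until Y = 3819.
Long run: on the new AD curve, 3819 = 6273 − 7P gives P = 350.57.

Short run: P = 194.79, Y = 4909.50. Long run: P = 350.57.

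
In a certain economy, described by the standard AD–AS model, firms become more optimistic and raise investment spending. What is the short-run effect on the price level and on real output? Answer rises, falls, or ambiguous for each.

Price level: rises; output: rises

This is a positive demand shock: AD shifts right.
Moving along the upward-sloping SRAS curve, P rises and Y rises.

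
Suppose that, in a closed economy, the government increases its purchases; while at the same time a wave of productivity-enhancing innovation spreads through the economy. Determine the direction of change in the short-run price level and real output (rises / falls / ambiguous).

The first event is a positive demand shock: AD shifts right, which by itself pushes P up and Y up.
The second is a favourable supply shock: SRAS shifts right, which by itself pushes P down and Y up.
The two shocks push P in opposite directions, so the effect on P is ambiguous. Both shocks push Y up, so Y rises.

Price level: ambiguous; output: rises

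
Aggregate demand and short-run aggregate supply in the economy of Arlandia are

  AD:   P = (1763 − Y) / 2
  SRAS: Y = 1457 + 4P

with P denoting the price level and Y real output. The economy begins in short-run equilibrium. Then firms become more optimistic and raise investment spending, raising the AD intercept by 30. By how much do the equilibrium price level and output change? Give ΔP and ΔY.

This is a positive demand shock: AD shifts right.
New AD: Y = 1793 − 2P.
Set AD = SRAS: 1793 − 2P = 1457 + 4P, so 336 = 6P and P = 56.
Y = 1793 − 2·56 = 1681.
Initially P = 51, Y = 1661, so ΔP = +5 and ΔY = +20.

ΔP = +5, ΔY = +20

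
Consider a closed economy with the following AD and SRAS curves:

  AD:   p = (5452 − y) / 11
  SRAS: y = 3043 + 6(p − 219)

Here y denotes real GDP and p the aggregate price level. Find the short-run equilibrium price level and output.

Write SRAS as y = 3043 + 6p − 1314 = 1729 + 6p.
Rearrange AD to y = 5452 − 11p.
Set AD = SRAS: 5452 − 11p = 1729 + 6p, so 3723 = 17p and p = 219.
Then y = 5452 − 11·219 = 3043.

p = 219, y = 3043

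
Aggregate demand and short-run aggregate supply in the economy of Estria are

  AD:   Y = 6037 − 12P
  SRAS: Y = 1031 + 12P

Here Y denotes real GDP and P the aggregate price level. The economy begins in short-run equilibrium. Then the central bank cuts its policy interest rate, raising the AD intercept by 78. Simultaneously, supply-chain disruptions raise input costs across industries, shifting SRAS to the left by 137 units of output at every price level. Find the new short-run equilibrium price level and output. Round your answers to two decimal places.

P = 217.54, Y = 3504.50

After both shocks: AD is Y = 6115 − 12P and SRAS is Y = 894 + 12P.
Setting them equal: 5221 = 24P, so P = 217.54.
Substituting into AD, Y = 3504.50.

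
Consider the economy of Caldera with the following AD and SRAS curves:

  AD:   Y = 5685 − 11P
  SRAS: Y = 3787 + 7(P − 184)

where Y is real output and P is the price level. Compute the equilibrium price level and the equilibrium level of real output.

P = 177, Y = 3738

Write SRAS as Y = 3787 + 7P − 1288 = 2499 + 7P.
Set AD = SRAS: 5685 − 11P = 2499 + 7P, so 3186 = 18P and P = 177.
Then Y = 5685 − 11·177 = 3738.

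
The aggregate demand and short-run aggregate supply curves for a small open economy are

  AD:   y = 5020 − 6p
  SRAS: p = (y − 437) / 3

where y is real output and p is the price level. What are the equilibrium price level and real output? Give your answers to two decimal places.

p = 509.22, y = 1964.67

Rearrange SRAS to y = 437 + 3p.
Set AD = SRAS: 5020 − 6p = 437 + 3p, so 4583 = 9p and p = 509.22.
Substituting into AD, y = 5020 − 6p = 1964.67.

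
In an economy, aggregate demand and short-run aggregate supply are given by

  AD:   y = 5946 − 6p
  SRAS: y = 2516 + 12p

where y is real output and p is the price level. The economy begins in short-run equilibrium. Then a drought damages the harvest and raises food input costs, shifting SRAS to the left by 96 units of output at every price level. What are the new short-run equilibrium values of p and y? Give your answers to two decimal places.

This is a negative supply shock: SRAS shifts left.
New SRAS: y = 2420 + 12p.
Set AD = SRAS: 5946 − 6p = 2420 + 12p, so 3526 = 18p and p = 195.89.
Substituting into AD, y = 4770.67.

p = 195.89, y = 4770.67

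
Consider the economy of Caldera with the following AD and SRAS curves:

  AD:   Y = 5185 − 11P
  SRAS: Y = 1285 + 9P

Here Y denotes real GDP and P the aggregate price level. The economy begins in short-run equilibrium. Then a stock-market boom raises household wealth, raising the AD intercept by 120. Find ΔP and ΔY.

ΔP = +6, ΔY = +54

This is a positive demand shock: AD shifts right.
New AD: Y = 5305 − 11P.
Set AD = SRAS: 5305 − 11P = 1285 + 9P, so 4020 = 20P and P = 201.
Y = 5305 − 11·201 = 3094.
Initially P = 195, Y = 3040, so ΔP = +6 and ΔY = +54.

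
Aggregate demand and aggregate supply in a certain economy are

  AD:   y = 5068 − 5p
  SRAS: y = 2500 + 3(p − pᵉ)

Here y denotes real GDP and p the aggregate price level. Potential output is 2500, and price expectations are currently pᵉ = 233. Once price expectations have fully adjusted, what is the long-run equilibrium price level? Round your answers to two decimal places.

Long-run p = 513.60

Short run: with pᵉ = 233, SRAS is y = 1801 + 3p. Setting AD = SRAS gives 3267 = 8p, so p = 408.38 and y = 5068 − 5p = 3026.13.
Output 3026.13 is above potential 2500, so over time expected prices rise and SRAS shifts left until y returns to 2500.
Long run: y = 2500 on the AD curve gives 2500 = 5068 − 5p, so p = 513.60.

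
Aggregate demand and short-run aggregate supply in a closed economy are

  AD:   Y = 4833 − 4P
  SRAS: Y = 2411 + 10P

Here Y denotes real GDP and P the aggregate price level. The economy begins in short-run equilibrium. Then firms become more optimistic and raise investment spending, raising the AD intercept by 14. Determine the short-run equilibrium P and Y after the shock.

This is a positive demand shock: AD shifts right.
New AD: Y = 4847 − 4P.
Set AD = SRAS: 4847 − 4P = 2411 + 10P, so 2436 = 14P and P = 174.
Y = 4847 − 4·174 = 4151.

P = 174, Y = 4151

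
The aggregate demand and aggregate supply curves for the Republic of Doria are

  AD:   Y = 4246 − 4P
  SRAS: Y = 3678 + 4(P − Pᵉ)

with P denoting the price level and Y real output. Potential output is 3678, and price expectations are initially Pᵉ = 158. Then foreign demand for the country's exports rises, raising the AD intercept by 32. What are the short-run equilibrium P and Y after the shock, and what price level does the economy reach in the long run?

AD shifts right: new AD is Y = 4278 − 4P. With Pᵉ = 158, SRAS is Y = 3046 + 4P.
Short run: 4278 − 4P = 3046 + 4P gives 1232 = 8P, so P = 154 and Y = 4278 − 4·154 = 3662.
Y = 3662 is below potential 3678; expectations adjust and SRAS shifts right until Y = 3678.
Long run: on the new AD curve, 3678 = 4278 − 4P gives P = 150.

Short run: P = 154, Y = 3662. Long run: P = 150.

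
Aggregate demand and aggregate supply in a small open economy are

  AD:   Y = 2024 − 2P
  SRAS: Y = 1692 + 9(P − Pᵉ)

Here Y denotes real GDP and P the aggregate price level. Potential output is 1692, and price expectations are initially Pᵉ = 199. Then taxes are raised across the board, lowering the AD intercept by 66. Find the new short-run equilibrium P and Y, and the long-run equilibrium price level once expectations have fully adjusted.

Short run: P = 187, Y = 1584. Long run: P = 133.

AD shifts left: new AD is Y = 1958 − 2P. With Pᵉ = 199, SRAS is Y = 9P − 99.
Short run: 1958 − 2P = 9P − 99 gives 2057 = 11P, so P = 187 and Y = 1958 − 2·187 = 1584.
Y = 1584 is below potential 1692; expectations adjust and SRAS shifts right until Y = 1692.
Long run: on the new AD curve, 1692 = 1958 − 2P gives P = 133.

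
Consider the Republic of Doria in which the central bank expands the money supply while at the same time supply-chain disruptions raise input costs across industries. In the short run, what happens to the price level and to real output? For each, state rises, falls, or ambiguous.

Price level: rises; output: ambiguous

The first event is a positive demand shock: AD shifts right, which by itself pushes P up and Y up.
The second is an adverse supply shock: SRAS shifts left, which by itself pushes P up and Y down.
Both shocks push P up, so P rises. The two shocks push Y in opposite directions, so the effect on Y is ambiguous.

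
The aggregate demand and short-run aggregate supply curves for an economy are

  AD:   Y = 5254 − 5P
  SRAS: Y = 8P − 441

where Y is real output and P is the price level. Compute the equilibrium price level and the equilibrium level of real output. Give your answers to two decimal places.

Set AD = SRAS: 5254 − 5P = 8P − 441, so 5695 = 13P and P = 438.08.
Substituting into AD, Y = 5254 − 5P = 3063.62.

P = 438.08, Y = 3063.62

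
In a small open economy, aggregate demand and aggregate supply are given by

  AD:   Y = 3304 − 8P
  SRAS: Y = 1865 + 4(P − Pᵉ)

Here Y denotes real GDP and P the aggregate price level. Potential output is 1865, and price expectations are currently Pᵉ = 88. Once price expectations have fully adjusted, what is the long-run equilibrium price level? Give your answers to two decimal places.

Long-run P = 179.88

Short run: with Pᵉ = 88, SRAS is Y = 1513 + 4P. Setting AD = SRAS gives 1791 = 12P, so P = 149.25 and Y = 3304 − 8P = 2110.00.
Output 2110.00 is above potential 1865, so over time expected prices rise and SRAS shifts left until Y returns to 1865.
Long run: Y = 1865 on the AD curve gives 1865 = 3304 − 8P, so P = 179.88.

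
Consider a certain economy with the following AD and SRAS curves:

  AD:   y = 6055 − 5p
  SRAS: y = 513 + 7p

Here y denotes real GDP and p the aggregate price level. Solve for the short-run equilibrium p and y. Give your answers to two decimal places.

Set AD = SRAS: 6055 − 5p = 513 + 7p, so 5542 = 12p and p = 461.83.
Substituting into AD, y = 6055 − 5p = 3745.83.

p = 461.83, y = 3745.83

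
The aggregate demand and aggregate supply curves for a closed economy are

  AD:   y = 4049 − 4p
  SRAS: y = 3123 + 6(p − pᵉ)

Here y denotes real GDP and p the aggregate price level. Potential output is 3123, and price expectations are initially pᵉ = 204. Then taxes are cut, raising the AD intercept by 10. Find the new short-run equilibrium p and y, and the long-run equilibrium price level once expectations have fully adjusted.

AD shifts right: new AD is y = 4059 − 4p. With pᵉ = 204, SRAS is y = 1899 + 6p.
Short run: 4059 − 4p = 1899 + 6p gives 2160 = 10p, so p = 216 and y = 4059 − 4·216 = 3195.
y = 3195 is above potential 3123; expectations adjust and SRAS shifts left until y = 3123.
Long run: on the new AD curve, 3123 = 4059 − 4p gives p = 234.

Short run: p = 216, y = 3195. Long run: p = 234.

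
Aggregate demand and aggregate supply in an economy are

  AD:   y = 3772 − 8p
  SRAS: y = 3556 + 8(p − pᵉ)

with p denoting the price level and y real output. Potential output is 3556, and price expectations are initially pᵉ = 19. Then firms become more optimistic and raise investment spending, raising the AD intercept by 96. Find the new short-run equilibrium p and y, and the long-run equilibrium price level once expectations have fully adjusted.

Short run: p = 29, y = 3636. Long run: p = 39.

AD shifts right: new AD is y = 3868 − 8p. With pᵉ = 19, SRAS is y = 3404 + 8p.
Short run: 3868 − 8p = 3404 + 8p gives 464 = 16p, so p = 29 and y = 3868 − 8·29 = 3636.
y = 3636 is above potential 3556; expectations adjust and SRAS shifts left until y = 3556.
Long run: on the new AD curve, 3556 = 3868 − 8p gives p = 39.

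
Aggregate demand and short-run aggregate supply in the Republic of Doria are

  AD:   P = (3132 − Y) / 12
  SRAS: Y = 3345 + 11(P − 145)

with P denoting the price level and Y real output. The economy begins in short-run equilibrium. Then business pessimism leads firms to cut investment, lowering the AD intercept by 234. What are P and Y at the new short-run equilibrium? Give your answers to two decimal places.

This is a negative demand shock: AD shifts left.
New AD: Y = 2898 − 12P.
SRAS can be written Y = 1750 + 11P.
Set AD = SRAS: 2898 − 12P = 1750 + 11P, so 1148 = 23P and P = 49.91.
Substituting into AD, Y = 2299.04.

P = 49.91, Y = 2299.04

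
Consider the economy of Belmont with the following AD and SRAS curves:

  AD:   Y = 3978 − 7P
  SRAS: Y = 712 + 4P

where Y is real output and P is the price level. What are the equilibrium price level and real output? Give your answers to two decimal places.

P = 296.91, Y = 1899.64

Set AD = SRAS: 3978 − 7P = 712 + 4P, so 3266 = 11P and P = 296.91.
Substituting into AD, Y = 3978 − 7P = 1899.64.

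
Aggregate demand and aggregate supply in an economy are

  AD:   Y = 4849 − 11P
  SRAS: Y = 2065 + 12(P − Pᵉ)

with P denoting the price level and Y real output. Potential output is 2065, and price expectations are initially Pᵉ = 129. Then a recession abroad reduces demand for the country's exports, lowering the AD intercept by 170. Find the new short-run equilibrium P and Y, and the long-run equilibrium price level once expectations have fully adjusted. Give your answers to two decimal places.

Short run: P = 180.96, Y = 2688.48. Long run: P = 237.64.

AD shifts left: new AD is Y = 4679 − 11P. With Pᵉ = 129, SRAS is Y = 517 + 12P.
Short run: 4679 − 11P = 517 + 12P gives 4162 = 23P, so P = 180.96 and Y = 4679 − 11P = 2688.48.
Y = 2688.48 is above potential 2065; expectations adjust and SRAS shifts left until Y = 2065.
Long run: on the new AD curve, 2065 = 4679 − 11P gives P = 237.64.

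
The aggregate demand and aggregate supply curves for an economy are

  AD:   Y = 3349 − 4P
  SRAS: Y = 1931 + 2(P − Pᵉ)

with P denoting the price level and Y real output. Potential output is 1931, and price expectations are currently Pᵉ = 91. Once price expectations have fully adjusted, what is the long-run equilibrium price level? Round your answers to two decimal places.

Short run: with Pᵉ = 91, SRAS is Y = 1749 + 2P. Setting AD = SRAS gives 1600 = 6P, so P = 266.67 and Y = 3349 − 4P = 2282.33.
Output 2282.33 is above potential 1931, so over time expected prices rise and SRAS shifts left until Y returns to 1931.
Long run: Y = 1931 on the AD curve gives 1931 = 3349 − 4P, so P = 354.50.

Long-run P = 354.50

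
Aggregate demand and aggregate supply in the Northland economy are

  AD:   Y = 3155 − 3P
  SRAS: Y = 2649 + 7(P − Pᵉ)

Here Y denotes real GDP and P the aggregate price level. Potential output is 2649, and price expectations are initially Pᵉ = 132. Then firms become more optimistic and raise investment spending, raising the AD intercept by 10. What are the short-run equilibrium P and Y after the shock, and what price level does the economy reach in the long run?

AD shifts right: new AD is Y = 3165 − 3P. With Pᵉ = 132, SRAS is Y = 1725 + 7P.
Short run: 3165 − 3P = 1725 + 7P gives 1440 = 10P, so P = 144 and Y = 3165 − 3·144 = 2733.
Y = 2733 is above potential 2649; expectations adjust and SRAS shifts left until Y = 2649.
Long run: on the new AD curve, 2649 = 3165 − 3P gives P = 172.

Short run: P = 144, Y = 2733. Long run: P = 172.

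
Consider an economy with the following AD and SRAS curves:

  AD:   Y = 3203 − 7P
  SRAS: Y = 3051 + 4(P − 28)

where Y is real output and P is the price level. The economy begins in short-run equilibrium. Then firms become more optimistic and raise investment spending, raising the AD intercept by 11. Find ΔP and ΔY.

ΔP = +1, ΔY = +4

This is a positive demand shock: AD shifts right.
New AD: Y = 3214 − 7P.
SRAS can be written Y = 2939 + 4P.
Set AD = SRAS: 3214 − 7P = 2939 + 4P, so 275 = 11P and P = 25.
Y = 3214 − 7·25 = 3039.
Initially P = 24, Y = 3035, so ΔP = +1 and ΔY = +4.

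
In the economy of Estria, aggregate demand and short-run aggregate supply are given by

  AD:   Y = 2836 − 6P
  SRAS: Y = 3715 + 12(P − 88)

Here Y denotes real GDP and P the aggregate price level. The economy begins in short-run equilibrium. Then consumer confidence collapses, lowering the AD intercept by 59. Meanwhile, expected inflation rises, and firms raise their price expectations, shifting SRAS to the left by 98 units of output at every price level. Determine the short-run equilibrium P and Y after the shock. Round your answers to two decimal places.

After both shocks: AD is Y = 2777 − 6P and SRAS is Y = 2561 + 12P.
Setting them equal: 216 = 18P, so P = 12.00.
Substituting into AD, Y = 2705.00.

P = 12.00, Y = 2705.00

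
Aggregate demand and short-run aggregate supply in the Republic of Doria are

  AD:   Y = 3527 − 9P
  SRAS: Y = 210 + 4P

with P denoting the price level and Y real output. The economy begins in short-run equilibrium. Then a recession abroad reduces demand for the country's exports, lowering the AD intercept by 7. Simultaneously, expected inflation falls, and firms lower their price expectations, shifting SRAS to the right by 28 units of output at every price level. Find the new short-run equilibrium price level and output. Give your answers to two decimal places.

P = 252.46, Y = 1247.85

After both shocks: AD is Y = 3520 − 9P and SRAS is Y = 238 + 4P.
Setting them equal: 3282 = 13P, so P = 252.46.
Substituting into AD, Y = 1247.85.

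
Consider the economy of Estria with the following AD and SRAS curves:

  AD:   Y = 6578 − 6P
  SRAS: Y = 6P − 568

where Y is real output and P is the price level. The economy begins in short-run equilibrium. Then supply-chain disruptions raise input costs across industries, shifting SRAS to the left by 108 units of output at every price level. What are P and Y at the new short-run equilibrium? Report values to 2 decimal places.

P = 604.50, Y = 2951.00

This is a negative supply shock: SRAS shifts left.
New SRAS: Y = 6P − 676.
Set AD = SRAS: 6578 − 6P = 6P − 676, so 7254 = 12P and P = 604.50.
Substituting into AD, Y = 2951.00.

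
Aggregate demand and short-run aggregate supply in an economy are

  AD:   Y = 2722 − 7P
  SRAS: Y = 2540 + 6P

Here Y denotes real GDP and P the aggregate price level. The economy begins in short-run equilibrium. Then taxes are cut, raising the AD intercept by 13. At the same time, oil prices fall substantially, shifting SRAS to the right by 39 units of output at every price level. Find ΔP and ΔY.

ΔP = -2, ΔY = +27

After both shocks: AD is Y = 2735 − 7P and SRAS is Y = 2579 + 6P.
Setting them equal: 156 = 13P, so P = 12.
Y = 2735 − 7·12 = 2651.
Initially P = 14, Y = 2624, so ΔP = -2 and ΔY = +27.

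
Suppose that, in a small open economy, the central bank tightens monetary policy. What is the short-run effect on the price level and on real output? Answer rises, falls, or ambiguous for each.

This is a negative demand shock: AD shifts left.
Moving along the upward-sloping SRAS curve, P falls and Y falls.

Price level: falls; output: falls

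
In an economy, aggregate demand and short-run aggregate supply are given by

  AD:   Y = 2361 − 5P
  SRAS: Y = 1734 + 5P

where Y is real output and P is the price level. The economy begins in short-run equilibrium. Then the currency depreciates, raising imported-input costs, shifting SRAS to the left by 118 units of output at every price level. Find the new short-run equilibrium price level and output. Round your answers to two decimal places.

This is a negative supply shock: SRAS shifts left.
New SRAS: Y = 1616 + 5P.
Set AD = SRAS: 2361 − 5P = 1616 + 5P, so 745 = 10P and P = 74.50.
Substituting into AD, Y = 1988.50.

P = 74.50, Y = 1988.50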